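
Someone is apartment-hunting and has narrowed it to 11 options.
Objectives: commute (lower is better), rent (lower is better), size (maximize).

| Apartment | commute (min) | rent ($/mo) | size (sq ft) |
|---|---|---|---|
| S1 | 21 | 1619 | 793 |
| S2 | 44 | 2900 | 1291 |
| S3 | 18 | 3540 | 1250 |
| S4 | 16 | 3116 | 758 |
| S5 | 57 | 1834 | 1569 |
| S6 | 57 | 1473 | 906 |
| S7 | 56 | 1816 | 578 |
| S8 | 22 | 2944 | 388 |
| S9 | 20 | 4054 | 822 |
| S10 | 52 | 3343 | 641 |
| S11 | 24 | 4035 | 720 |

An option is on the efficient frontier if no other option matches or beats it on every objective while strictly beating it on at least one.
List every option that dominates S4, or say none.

S1: worse on commute (21 vs 16).
S2: worse on commute (44 vs 16).
S3: worse on commute (18 vs 16).
S5: worse on commute (57 vs 16).
S6: worse on commute (57 vs 16).
S7: worse on commute (56 vs 16).
S8: worse on commute (22 vs 16).
S9: worse on commute (20 vs 16).
S10: worse on commute (52 vs 16).
S11: worse on commute (24 vs 16).
No option dominates S4.

none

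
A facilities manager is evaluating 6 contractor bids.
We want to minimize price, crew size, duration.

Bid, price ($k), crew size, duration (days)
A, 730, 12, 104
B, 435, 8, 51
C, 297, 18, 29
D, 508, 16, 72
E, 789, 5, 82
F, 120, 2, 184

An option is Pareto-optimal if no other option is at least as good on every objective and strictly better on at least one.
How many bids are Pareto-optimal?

4

A: dominated by B (price 435≤730, crew size 8≤12, duration 51≤104).
B: not dominated.
C: not dominated (best duration).
D: dominated by B (price 435≤508, crew size 8≤16, duration 51≤72).
E: not dominated.
F: not dominated (best price).
Pareto-optimal: B, C, E, F → 4.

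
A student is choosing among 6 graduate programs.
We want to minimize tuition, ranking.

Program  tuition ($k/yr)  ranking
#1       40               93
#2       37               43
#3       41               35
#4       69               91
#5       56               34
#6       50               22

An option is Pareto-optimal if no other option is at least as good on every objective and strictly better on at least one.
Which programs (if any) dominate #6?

none

#1: worse on ranking (93 vs 22).
#2: worse on ranking (43 vs 22).
#3: worse on ranking (35 vs 22).
#4: worse on tuition (69 vs 50).
#5: worse on tuition (56 vs 50).
No option dominates #6.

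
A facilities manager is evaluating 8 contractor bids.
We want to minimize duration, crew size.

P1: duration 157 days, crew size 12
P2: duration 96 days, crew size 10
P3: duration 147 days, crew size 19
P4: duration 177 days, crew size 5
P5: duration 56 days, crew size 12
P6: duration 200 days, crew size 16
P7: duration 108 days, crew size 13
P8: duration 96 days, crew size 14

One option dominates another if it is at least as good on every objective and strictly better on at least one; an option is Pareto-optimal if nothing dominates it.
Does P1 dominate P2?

P1 vs P2: P1 is worse on duration (157 vs 96), so it does not dominate P2.

No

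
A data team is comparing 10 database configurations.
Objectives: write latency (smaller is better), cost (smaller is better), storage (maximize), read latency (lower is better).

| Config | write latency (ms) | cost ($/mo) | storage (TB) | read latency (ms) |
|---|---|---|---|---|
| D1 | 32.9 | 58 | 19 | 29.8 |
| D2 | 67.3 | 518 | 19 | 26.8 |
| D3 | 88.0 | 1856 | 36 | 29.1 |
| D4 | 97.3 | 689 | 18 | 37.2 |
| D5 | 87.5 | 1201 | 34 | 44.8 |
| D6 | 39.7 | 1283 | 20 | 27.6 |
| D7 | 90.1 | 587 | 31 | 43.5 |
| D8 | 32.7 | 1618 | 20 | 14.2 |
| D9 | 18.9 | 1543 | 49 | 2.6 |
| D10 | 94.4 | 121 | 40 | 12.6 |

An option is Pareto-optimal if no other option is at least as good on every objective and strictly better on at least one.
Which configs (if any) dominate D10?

D1: worse on storage (19 vs 40).
D2: worse on cost (518 vs 121).
D3: worse on cost (1856 vs 121).
D4: worse on write latency (97.3 vs 94.4).
D5: worse on cost (1201 vs 121).
D6: worse on cost (1283 vs 121).
D7: worse on cost (587 vs 121).
D8: worse on cost (1618 vs 121).
D9: worse on cost (1543 vs 121).
No option dominates D10.

none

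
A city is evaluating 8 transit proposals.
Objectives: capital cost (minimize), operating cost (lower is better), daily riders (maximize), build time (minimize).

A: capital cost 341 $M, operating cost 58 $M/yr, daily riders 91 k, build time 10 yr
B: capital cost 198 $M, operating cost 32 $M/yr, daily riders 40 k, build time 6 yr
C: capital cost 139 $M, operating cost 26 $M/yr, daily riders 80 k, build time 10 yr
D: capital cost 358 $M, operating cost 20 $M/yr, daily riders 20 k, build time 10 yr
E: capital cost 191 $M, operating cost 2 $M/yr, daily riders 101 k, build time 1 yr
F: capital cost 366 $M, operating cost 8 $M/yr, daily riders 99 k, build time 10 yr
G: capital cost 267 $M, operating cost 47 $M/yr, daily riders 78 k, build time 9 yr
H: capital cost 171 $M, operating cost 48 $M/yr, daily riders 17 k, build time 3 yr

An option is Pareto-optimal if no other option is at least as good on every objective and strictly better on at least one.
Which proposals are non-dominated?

C, E, H

A: dominated by E (capital cost 191≤341, operating cost 2≤58, daily riders 101≥91, build time 1≤10).
B: dominated by E (capital cost 191≤198, operating cost 2≤32, daily riders 101≥40, build time 1≤6).
C: not dominated (best capital cost).
D: dominated by E (capital cost 191≤358, operating cost 2≤20, daily riders 101≥20, build time 1≤10).
E: not dominated (best operating cost).
F: dominated by E (capital cost 191≤366, operating cost 2≤8, daily riders 101≥99, build time 1≤10).
G: dominated by E (capital cost 191≤267, operating cost 2≤47, daily riders 101≥78, build time 1≤9).
H: not dominated.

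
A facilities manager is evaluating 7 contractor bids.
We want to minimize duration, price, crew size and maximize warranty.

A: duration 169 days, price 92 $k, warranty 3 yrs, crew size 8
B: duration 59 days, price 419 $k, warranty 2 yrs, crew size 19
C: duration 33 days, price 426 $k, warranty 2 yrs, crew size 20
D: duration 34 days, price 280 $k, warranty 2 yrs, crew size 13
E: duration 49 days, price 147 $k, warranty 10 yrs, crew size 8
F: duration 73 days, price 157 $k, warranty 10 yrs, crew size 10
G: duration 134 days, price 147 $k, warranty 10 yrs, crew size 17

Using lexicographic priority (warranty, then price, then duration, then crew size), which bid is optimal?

First maximize warranty: best is 10, kept {E, F, G}.
Then minimize price: best is 147, kept {E, G}.
Then minimize duration: best is 49, kept {E}.

E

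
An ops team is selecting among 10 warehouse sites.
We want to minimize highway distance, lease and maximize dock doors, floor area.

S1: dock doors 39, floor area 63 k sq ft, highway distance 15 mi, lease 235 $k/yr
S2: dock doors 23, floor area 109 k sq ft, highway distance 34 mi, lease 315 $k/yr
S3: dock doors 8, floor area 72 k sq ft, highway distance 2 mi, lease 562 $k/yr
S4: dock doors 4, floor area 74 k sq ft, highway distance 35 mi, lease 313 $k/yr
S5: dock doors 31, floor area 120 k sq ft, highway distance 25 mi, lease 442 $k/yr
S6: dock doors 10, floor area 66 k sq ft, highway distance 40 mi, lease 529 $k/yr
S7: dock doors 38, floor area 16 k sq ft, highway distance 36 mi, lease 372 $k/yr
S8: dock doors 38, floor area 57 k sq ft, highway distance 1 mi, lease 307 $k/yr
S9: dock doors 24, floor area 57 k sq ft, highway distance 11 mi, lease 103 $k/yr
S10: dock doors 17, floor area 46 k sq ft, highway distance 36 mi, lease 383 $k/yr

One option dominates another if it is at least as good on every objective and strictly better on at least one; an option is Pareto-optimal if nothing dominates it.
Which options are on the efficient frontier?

S1, S2, S3, S4, S5, S8, S9

S1: not dominated (best dock doors).
S2: not dominated.
S3: not dominated.
S4: not dominated.
S5: not dominated (best floor area).
S6: dominated by S2 (dock doors 23≥10, floor area 109≥66, highway distance 34≤40, lease 315≤529).
S7: dominated by S1 (dock doors 39≥38, floor area 63≥16, highway distance 15≤36, lease 235≤372).
S8: not dominated (best highway distance).
S9: not dominated (best lease).
S10: dominated by S1 (dock doors 39≥17, floor area 63≥46, highway distance 15≤36, lease 235≤383).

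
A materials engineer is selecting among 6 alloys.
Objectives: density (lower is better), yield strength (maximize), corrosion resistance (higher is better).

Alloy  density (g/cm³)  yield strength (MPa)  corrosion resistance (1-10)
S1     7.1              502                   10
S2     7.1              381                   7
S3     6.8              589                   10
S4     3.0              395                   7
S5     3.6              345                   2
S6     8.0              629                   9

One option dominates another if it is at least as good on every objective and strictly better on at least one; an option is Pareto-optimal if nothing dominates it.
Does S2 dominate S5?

No

S2 vs S5: S2 is worse on density (7.1 vs 3.6), so it does not dominate S5.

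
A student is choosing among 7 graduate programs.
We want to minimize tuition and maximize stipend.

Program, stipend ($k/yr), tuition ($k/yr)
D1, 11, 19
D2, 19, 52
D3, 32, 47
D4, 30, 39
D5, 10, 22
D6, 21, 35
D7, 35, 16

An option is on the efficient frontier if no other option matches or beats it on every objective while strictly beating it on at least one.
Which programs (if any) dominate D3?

D7

D7: stipend 35≥32, tuition 16≤47 — dominates D3.
Others (D1, D2, D4, D5, D6) are each worse than D3 on at least one objective.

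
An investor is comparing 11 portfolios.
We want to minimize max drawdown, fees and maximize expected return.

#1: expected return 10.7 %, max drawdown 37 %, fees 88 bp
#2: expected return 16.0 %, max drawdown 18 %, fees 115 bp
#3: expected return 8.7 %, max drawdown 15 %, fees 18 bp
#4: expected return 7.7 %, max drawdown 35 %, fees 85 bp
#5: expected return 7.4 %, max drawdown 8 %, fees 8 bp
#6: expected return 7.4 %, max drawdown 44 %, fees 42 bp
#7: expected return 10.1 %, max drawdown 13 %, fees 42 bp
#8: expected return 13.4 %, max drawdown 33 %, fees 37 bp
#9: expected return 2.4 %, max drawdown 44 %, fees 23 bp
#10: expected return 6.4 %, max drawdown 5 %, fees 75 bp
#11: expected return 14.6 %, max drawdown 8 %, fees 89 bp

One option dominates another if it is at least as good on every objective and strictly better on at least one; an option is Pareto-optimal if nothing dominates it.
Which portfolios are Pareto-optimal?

#1: dominated by #8 (expected return 13.4≥10.7, max drawdown 33≤37, fees 37≤88).
#2: not dominated (best expected return).
#3: not dominated.
#4: dominated by #3 (expected return 8.7≥7.7, max drawdown 15≤35, fees 18≤85).
#5: not dominated (best fees).
#6: dominated by #3 (expected return 8.7≥7.4, max drawdown 15≤44, fees 18≤42).
#7: not dominated.
#8: not dominated.
#9: dominated by #3 (expected return 8.7≥2.4, max drawdown 15≤44, fees 18≤23).
#10: not dominated (best max drawdown).
#11: not dominated.

#2, #3, #5, #7, #8, #10, #11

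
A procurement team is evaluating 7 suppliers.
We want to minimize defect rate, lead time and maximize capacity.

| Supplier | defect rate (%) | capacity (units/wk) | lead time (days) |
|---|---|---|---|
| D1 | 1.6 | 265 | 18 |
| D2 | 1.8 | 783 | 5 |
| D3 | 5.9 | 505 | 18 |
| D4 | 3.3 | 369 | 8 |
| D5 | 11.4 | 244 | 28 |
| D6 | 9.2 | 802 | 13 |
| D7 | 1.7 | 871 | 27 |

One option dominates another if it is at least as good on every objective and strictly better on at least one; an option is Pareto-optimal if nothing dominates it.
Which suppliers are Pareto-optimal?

D1, D2, D6, D7

D1: not dominated (best defect rate).
D2: not dominated (best lead time).
D3: dominated by D2 (defect rate 1.8≤5.9, capacity 783≥505, lead time 5≤18).
D4: dominated by D2 (defect rate 1.8≤3.3, capacity 783≥369, lead time 5≤8).
D5: dominated by D1 (defect rate 1.6≤11.4, capacity 265≥244, lead time 18≤28).
D6: not dominated.
D7: not dominated (best capacity).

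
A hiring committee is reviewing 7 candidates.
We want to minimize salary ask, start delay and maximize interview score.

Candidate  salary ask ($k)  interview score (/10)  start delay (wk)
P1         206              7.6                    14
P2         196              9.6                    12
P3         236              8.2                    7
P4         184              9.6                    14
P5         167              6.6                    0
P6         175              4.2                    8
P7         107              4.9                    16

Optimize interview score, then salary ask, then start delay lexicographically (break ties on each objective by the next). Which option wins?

P4

First maximize interview score: best is 9.6, kept {P2, P4}.
Then minimize salary ask: best is 184, kept {P4}.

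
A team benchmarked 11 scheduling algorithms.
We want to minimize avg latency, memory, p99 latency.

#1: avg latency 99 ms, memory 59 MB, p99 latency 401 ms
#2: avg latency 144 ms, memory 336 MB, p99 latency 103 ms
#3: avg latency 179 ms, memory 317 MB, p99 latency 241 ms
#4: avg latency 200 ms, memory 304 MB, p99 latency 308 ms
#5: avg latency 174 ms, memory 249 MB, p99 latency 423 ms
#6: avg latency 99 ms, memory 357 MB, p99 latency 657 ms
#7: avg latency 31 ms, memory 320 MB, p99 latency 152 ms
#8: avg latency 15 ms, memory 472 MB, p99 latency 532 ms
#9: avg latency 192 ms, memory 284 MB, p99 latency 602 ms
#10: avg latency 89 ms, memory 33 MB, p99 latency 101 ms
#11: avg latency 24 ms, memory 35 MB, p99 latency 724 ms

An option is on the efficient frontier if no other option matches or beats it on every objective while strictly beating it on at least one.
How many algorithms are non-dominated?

4

#1: dominated by #10 (avg latency 89≤99, memory 33≤59, p99 latency 101≤401).
#2: dominated by #10 (avg latency 89≤144, memory 33≤336, p99 latency 101≤103).
#3: dominated by #10 (avg latency 89≤179, memory 33≤317, p99 latency 101≤241).
#4: dominated by #10 (avg latency 89≤200, memory 33≤304, p99 latency 101≤308).
#5: dominated by #1 (avg latency 99≤174, memory 59≤249, p99 latency 401≤423).
#6: dominated by #1 (avg latency 99≤99, memory 59≤357, p99 latency 401≤657).
#7: not dominated.
#8: not dominated (best avg latency).
#9: dominated by #1 (avg latency 99≤192, memory 59≤284, p99 latency 401≤602).
#10: not dominated (best memory).
#11: not dominated.
Pareto-optimal: #7, #8, #10, #11 → 4.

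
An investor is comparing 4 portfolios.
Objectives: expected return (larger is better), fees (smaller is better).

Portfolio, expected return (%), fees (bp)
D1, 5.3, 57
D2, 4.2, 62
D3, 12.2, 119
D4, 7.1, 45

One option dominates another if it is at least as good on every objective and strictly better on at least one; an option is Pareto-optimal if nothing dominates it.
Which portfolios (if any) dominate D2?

D1, D4

D1: expected return 5.3≥4.2, fees 57≤62 — dominates D2.
D4: expected return 7.1≥4.2, fees 45≤62 — dominates D2.
Others (D3) are each worse than D2 on at least one objective.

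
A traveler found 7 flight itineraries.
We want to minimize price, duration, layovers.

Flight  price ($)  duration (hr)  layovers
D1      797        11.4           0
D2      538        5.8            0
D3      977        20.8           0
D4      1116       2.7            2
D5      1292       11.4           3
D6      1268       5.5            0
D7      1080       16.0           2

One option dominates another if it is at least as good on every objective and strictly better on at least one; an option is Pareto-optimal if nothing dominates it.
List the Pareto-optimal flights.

D2, D4, D6

D1: dominated by D2 (price 538≤797, duration 5.8≤11.4, layovers 0≤0).
D2: not dominated (best price).
D3: dominated by D1 (price 797≤977, duration 11.4≤20.8, layovers 0≤0).
D4: not dominated (best duration).
D5: dominated by D1 (price 797≤1292, duration 11.4≤11.4, layovers 0≤3).
D6: not dominated.
D7: dominated by D1 (price 797≤1080, duration 11.4≤16.0, layovers 0≤2).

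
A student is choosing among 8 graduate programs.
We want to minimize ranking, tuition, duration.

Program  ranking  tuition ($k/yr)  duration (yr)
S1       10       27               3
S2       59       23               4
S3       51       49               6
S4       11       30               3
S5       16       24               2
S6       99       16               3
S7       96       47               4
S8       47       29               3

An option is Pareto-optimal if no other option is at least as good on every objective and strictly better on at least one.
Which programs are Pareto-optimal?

S1, S2, S5, S6

S1: not dominated (best ranking).
S2: not dominated.
S3: dominated by S1 (ranking 10≤51, tuition 27≤49, duration 3≤6).
S4: dominated by S1 (ranking 10≤11, tuition 27≤30, duration 3≤3).
S5: not dominated (best duration).
S6: not dominated (best tuition).
S7: dominated by S1 (ranking 10≤96, tuition 27≤47, duration 3≤4).
S8: dominated by S1 (ranking 10≤47, tuition 27≤29, duration 3≤3).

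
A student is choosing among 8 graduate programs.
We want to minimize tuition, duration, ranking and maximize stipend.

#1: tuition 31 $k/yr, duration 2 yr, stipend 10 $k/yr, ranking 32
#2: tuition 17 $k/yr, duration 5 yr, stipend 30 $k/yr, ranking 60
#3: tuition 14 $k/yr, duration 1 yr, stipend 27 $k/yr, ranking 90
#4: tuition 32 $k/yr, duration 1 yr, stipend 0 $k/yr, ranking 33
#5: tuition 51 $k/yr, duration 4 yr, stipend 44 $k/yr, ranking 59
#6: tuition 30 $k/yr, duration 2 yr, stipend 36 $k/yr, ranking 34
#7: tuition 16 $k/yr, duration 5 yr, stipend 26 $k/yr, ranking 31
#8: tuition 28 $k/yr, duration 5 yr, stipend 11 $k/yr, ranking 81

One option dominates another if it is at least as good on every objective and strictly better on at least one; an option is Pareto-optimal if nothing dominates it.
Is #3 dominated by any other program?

#1: worse on tuition (31 vs 14).
#2: worse on tuition (17 vs 14).
#4: worse on tuition (32 vs 14).
#5: worse on tuition (51 vs 14).
#6: worse on tuition (30 vs 14).
#7: worse on tuition (16 vs 14).
#8: worse on tuition (28 vs 14).
No option is at least as good as #3 on every objective and strictly better on one.

No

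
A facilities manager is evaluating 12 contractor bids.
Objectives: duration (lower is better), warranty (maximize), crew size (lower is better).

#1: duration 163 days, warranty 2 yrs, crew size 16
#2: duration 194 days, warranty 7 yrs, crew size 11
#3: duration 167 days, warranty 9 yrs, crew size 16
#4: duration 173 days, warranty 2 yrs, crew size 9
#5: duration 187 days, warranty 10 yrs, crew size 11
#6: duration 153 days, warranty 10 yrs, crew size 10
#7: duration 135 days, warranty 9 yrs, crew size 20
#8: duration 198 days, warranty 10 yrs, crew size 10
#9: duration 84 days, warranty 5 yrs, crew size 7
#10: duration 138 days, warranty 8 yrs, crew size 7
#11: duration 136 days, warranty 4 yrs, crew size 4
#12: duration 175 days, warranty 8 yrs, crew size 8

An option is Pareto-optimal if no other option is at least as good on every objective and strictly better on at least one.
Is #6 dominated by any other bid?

No

#1: worse on duration (163 vs 153).
#2: worse on duration (194 vs 153).
#3: worse on duration (167 vs 153).
#4: worse on duration (173 vs 153).
#5: worse on duration (187 vs 153).
#7: worse on warranty (9 vs 10).
#8: worse on duration (198 vs 153).
#9: worse on warranty (5 vs 10).
#10: worse on warranty (8 vs 10).
#11: worse on warranty (4 vs 10).
#12: worse on duration (175 vs 153).
No option is at least as good as #6 on every objective and strictly better on one.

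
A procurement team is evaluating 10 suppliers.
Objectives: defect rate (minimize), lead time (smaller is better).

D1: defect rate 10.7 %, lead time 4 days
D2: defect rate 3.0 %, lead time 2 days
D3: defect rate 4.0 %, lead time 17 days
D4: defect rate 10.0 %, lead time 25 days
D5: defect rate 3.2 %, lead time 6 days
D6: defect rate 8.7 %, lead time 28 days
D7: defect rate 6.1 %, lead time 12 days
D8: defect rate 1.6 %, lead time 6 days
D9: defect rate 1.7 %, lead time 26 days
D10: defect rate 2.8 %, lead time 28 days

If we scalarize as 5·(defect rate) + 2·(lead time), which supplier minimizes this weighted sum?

D2

D1: 5·10.7 + 2·4 = 61.5
D2: 5·3.0 + 2·2 = 19.0
D3: 5·4.0 + 2·17 = 54.0
D4: 5·10.0 + 2·25 = 100.0
D5: 5·3.2 + 2·6 = 28.0
D6: 5·8.7 + 2·28 = 99.5
D7: 5·6.1 + 2·12 = 54.5
D8: 5·1.6 + 2·6 = 20.0
D9: 5·1.7 + 2·26 = 60.5
D10: 5·2.8 + 2·28 = 70.0
Lowest: D2 at 19.0.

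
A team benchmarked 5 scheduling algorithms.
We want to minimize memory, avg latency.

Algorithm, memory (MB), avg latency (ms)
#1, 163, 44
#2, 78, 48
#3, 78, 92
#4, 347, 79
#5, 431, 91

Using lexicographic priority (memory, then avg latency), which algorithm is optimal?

#2

First minimize memory: best is 78, kept {#2, #3}.
Then minimize avg latency: best is 48, kept {#2}.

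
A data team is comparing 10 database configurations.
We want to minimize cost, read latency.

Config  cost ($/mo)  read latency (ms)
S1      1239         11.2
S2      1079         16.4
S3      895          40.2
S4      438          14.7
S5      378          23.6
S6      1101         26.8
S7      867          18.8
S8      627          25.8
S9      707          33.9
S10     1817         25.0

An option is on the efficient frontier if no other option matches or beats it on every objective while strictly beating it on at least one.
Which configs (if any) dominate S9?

S4: cost 438≤707, read latency 14.7≤33.9 — dominates S9.
S5: cost 378≤707, read latency 23.6≤33.9 — dominates S9.
S8: cost 627≤707, read latency 25.8≤33.9 — dominates S9.
Others (S1, S2, S3, S6, S7, S10) are each worse than S9 on at least one objective.

S4, S5, S8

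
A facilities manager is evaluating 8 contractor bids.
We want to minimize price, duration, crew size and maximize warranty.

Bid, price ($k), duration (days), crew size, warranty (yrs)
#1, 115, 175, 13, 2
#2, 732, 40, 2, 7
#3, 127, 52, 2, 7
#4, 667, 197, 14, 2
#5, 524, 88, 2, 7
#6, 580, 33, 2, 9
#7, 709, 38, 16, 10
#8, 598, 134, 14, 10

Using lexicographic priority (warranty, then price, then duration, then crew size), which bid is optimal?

First maximize warranty: best is 10, kept {#7, #8}.
Then minimize price: best is 598, kept {#8}.

#8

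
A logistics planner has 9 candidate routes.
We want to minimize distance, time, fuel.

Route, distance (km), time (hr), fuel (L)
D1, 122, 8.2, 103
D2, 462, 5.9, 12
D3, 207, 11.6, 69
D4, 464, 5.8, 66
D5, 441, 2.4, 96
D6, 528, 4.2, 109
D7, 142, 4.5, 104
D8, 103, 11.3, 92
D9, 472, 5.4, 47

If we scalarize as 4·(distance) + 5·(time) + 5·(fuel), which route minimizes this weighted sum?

D8

D1: 4·122 + 5·8.2 + 5·103 = 1044.0
D2: 4·462 + 5·5.9 + 5·12 = 1937.5
D3: 4·207 + 5·11.6 + 5·69 = 1231.0
D4: 4·464 + 5·5.8 + 5·66 = 2215.0
D5: 4·441 + 5·2.4 + 5·96 = 2256.0
D6: 4·528 + 5·4.2 + 5·109 = 2678.0
D7: 4·142 + 5·4.5 + 5·104 = 1110.5
D8: 4·103 + 5·11.3 + 5·92 = 928.5
D9: 4·472 + 5·5.4 + 5·47 = 2150.0
Lowest: D8 at 928.5.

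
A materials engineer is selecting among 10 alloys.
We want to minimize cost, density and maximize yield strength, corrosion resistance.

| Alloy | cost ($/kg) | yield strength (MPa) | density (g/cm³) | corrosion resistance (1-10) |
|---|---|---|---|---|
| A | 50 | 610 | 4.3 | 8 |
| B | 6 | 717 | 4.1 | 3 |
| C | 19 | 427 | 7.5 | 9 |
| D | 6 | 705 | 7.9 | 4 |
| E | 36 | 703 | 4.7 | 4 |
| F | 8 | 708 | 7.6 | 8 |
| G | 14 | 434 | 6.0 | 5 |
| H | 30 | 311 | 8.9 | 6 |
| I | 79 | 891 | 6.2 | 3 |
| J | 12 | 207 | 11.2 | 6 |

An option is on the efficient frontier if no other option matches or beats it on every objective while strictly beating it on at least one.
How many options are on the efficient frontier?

8

A: not dominated.
B: not dominated (best density).
C: not dominated (best corrosion resistance).
D: not dominated.
E: not dominated.
F: not dominated.
G: not dominated.
H: dominated by C (cost 19≤30, yield strength 427≥311, density 7.5≤8.9, corrosion resistance 9≥6).
I: not dominated (best yield strength).
J: dominated by F (cost 8≤12, yield strength 708≥207, density 7.6≤11.2, corrosion resistance 8≥6).
Pareto-optimal: A, B, C, D, E, F, G, I → 8.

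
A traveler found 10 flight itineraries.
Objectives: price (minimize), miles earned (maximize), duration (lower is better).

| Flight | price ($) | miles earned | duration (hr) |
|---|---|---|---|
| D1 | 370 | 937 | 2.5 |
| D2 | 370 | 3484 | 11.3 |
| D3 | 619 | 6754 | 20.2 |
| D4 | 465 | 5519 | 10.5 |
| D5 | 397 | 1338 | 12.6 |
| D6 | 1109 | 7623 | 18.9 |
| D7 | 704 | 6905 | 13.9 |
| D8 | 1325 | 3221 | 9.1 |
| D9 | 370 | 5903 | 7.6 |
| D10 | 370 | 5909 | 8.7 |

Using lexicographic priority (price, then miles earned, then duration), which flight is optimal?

D10

First minimize price: best is 370, kept {D1, D2, D9, D10}.
Then maximize miles earned: best is 5909, kept {D10}.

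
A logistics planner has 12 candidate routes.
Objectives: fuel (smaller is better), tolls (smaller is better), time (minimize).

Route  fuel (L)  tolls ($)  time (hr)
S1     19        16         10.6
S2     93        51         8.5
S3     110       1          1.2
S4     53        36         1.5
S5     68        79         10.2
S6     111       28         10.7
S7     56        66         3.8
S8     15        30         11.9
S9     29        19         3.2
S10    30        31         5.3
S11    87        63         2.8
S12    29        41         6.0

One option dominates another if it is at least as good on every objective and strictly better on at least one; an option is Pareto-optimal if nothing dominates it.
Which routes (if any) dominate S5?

S4: fuel 53≤68, tolls 36≤79, time 1.5≤10.2 — dominates S5.
S7: fuel 56≤68, tolls 66≤79, time 3.8≤10.2 — dominates S5.
S9: fuel 29≤68, tolls 19≤79, time 3.2≤10.2 — dominates S5.
S10: fuel 30≤68, tolls 31≤79, time 5.3≤10.2 — dominates S5.
S12: fuel 29≤68, tolls 41≤79, time 6.0≤10.2 — dominates S5.
Others (S1, S2, S3, S6, S8, S11) are each worse than S5 on at least one objective.

S4, S7, S9, S10, S12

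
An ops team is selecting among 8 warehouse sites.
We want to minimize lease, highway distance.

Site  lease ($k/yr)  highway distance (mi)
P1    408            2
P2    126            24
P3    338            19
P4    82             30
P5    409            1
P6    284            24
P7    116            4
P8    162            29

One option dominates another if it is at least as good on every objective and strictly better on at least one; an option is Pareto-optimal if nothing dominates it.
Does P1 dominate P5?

No

P1 vs P5: P1 is worse on highway distance (2 vs 1), so it does not dominate P5.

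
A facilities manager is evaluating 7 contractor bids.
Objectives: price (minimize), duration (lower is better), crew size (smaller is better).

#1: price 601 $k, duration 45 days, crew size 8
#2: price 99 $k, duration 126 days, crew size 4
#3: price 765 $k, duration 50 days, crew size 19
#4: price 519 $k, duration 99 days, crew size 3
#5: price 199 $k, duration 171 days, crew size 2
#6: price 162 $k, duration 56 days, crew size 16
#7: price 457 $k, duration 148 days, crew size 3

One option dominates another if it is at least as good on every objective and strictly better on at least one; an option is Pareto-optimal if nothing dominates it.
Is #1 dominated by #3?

#3 vs #1: #3 is worse on price (765 vs 601), so it does not dominate #1.

No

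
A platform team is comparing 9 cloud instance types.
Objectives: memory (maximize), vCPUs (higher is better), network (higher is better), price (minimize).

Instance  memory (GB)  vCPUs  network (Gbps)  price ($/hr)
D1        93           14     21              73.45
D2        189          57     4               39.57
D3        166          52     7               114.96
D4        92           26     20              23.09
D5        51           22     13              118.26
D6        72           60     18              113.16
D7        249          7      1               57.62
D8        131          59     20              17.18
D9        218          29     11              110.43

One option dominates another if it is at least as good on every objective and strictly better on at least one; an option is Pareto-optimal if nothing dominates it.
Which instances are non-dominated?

D1, D2, D3, D6, D7, D8, D9

D1: not dominated (best network).
D2: not dominated.
D3: not dominated.
D4: dominated by D8 (memory 131≥92, vCPUs 59≥26, network 20≥20, price 17.18≤23.09).
D5: dominated by D4 (memory 92≥51, vCPUs 26≥22, network 20≥13, price 23.09≤118.26).
D6: not dominated (best vCPUs).
D7: not dominated (best memory).
D8: not dominated (best price).
D9: not dominated.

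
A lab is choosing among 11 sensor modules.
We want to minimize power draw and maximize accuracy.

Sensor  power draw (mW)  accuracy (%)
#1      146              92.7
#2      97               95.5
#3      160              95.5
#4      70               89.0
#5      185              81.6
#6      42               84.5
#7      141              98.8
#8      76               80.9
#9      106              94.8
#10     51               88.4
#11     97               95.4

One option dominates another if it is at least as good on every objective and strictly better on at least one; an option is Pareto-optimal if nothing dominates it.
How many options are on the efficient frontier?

#1: dominated by #2 (power draw 97≤146, accuracy 95.5≥92.7).
#2: not dominated.
#3: dominated by #2 (power draw 97≤160, accuracy 95.5≥95.5).
#4: not dominated.
#5: dominated by #1 (power draw 146≤185, accuracy 92.7≥81.6).
#6: not dominated (best power draw).
#7: not dominated (best accuracy).
#8: dominated by #4 (power draw 70≤76, accuracy 89.0≥80.9).
#9: dominated by #2 (power draw 97≤106, accuracy 95.5≥94.8).
#10: not dominated.
#11: dominated by #2 (power draw 97≤97, accuracy 95.5≥95.4).
Pareto-optimal: #2, #4, #6, #7, #10 → 5.

5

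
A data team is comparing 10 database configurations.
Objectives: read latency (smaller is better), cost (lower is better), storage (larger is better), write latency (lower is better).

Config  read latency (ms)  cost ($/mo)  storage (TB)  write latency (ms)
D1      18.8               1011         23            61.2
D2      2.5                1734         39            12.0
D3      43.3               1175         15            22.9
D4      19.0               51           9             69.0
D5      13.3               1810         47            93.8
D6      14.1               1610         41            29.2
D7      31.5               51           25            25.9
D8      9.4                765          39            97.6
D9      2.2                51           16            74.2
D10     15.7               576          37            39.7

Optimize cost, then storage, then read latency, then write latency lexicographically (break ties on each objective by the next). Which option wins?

First minimize cost: best is 51, kept {D4, D7, D9}.
Then maximize storage: best is 25, kept {D7}.

D7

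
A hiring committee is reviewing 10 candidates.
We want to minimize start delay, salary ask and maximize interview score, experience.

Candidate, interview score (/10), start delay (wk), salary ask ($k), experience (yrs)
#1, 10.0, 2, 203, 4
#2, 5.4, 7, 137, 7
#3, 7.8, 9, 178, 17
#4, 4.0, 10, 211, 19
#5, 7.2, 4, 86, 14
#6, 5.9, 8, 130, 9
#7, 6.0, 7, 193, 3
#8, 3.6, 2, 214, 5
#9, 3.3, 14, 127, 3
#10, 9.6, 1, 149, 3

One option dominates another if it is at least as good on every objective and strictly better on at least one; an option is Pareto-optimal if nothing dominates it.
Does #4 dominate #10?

No

#4 vs #10: #4 is worse on interview score (4.0 vs 9.6), so it does not dominate #10.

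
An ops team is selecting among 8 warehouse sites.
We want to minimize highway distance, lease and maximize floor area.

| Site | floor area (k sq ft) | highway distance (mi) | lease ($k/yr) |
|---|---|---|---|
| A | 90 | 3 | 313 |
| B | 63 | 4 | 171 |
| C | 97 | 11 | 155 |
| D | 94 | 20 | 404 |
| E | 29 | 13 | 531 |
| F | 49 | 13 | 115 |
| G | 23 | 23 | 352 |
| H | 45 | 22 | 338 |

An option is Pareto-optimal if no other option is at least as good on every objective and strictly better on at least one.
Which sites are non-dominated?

A: not dominated (best highway distance).
B: not dominated.
C: not dominated (best floor area).
D: dominated by C (floor area 97≥94, highway distance 11≤20, lease 155≤404).
E: dominated by A (floor area 90≥29, highway distance 3≤13, lease 313≤531).
F: not dominated (best lease).
G: dominated by A (floor area 90≥23, highway distance 3≤23, lease 313≤352).
H: dominated by A (floor area 90≥45, highway distance 3≤22, lease 313≤338).

A, B, C, F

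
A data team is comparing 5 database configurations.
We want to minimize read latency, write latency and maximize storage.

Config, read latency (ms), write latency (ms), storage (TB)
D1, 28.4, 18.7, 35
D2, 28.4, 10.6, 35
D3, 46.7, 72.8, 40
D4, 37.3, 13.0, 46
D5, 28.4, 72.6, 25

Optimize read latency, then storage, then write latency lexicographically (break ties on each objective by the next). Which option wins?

First minimize read latency: best is 28.4, kept {D1, D2, D5}.
Then maximize storage: best is 35, kept {D1, D2}.
Then minimize write latency: best is 10.6, kept {D2}.

D2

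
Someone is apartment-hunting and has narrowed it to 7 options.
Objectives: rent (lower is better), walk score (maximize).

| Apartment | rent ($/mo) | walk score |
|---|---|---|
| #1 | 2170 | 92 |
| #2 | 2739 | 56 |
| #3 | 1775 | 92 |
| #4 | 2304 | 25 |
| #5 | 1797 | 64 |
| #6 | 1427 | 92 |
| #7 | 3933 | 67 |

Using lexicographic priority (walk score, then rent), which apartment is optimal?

#6

First maximize walk score: best is 92, kept {#1, #3, #6}.
Then minimize rent: best is 1427, kept {#6}.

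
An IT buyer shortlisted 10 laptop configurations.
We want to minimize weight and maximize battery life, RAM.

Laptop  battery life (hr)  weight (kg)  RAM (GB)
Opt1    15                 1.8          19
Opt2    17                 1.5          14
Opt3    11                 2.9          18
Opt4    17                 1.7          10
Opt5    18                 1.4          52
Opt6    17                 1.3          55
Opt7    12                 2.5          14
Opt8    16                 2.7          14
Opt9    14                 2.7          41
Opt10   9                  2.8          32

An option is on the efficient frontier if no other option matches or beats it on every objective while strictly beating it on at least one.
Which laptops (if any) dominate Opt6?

none

Opt1: worse on battery life (15 vs 17).
Opt2: worse on weight (1.5 vs 1.3).
Opt3: worse on battery life (11 vs 17).
Opt4: worse on weight (1.7 vs 1.3).
Opt5: worse on weight (1.4 vs 1.3).
Opt7: worse on battery life (12 vs 17).
Opt8: worse on battery life (16 vs 17).
Opt9: worse on battery life (14 vs 17).
Opt10: worse on battery life (9 vs 17).
No option dominates Opt6.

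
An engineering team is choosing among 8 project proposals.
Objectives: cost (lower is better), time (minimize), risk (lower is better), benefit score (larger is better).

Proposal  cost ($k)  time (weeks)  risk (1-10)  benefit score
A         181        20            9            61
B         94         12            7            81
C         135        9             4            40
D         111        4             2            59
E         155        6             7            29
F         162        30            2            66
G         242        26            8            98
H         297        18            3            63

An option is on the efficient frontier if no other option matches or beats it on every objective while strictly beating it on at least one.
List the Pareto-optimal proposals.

A: dominated by B (cost 94≤181, time 12≤20, risk 7≤9, benefit score 81≥61).
B: not dominated (best cost).
C: dominated by D (cost 111≤135, time 4≤9, risk 2≤4, benefit score 59≥40).
D: not dominated (best time).
E: dominated by D (cost 111≤155, time 4≤6, risk 2≤7, benefit score 59≥29).
F: not dominated.
G: not dominated (best benefit score).
H: not dominated.

B, D, F, G, H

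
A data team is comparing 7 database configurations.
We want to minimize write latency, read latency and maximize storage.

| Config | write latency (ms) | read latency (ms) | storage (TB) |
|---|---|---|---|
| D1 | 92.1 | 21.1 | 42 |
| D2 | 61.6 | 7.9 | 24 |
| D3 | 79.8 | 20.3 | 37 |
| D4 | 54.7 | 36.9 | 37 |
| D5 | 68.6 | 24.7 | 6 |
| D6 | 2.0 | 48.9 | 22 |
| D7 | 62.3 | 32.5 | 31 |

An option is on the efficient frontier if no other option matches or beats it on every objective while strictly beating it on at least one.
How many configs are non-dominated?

D1: not dominated (best storage).
D2: not dominated (best read latency).
D3: not dominated.
D4: not dominated.
D5: dominated by D2 (write latency 61.6≤68.6, read latency 7.9≤24.7, storage 24≥6).
D6: not dominated (best write latency).
D7: not dominated.
Pareto-optimal: D1, D2, D3, D4, D6, D7 → 6.

6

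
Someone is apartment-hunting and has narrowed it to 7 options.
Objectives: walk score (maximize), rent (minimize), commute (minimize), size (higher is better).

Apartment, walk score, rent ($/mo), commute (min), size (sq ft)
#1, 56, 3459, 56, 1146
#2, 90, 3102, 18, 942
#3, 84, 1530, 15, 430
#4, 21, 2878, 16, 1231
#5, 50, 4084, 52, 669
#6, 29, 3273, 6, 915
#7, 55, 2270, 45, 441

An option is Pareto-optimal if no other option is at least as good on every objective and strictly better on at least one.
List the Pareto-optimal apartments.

#1, #2, #3, #4, #6, #7

#1: not dominated.
#2: not dominated (best walk score).
#3: not dominated (best rent).
#4: not dominated (best size).
#5: dominated by #2 (walk score 90≥50, rent 3102≤4084, commute 18≤52, size 942≥669).
#6: not dominated (best commute).
#7: not dominated.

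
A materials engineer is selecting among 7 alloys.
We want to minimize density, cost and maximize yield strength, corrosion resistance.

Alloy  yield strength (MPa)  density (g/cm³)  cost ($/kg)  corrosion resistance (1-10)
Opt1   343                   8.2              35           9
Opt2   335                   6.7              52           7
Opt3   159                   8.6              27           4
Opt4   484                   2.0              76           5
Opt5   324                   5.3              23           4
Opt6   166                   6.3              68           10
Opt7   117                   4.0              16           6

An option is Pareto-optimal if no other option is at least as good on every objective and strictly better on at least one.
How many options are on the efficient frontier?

6

Opt1: not dominated.
Opt2: not dominated.
Opt3: dominated by Opt5 (yield strength 324≥159, density 5.3≤8.6, cost 23≤27, corrosion resistance 4≥4).
Opt4: not dominated (best yield strength).
Opt5: not dominated.
Opt6: not dominated (best corrosion resistance).
Opt7: not dominated (best cost).
Pareto-optimal: Opt1, Opt2, Opt4, Opt5, Opt6, Opt7 → 6.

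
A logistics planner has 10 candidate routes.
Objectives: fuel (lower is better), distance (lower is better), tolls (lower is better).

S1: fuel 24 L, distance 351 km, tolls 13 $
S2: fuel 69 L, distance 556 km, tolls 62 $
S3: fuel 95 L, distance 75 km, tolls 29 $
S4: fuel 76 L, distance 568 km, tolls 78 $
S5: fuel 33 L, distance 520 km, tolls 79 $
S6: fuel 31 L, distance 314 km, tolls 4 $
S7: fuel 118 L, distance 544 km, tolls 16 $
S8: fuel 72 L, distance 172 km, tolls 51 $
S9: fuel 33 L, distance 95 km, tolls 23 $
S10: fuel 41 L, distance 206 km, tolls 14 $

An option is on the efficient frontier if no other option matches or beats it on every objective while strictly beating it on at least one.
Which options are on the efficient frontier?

S1, S3, S6, S9, S10

S1: not dominated (best fuel).
S2: dominated by S1 (fuel 24≤69, distance 351≤556, tolls 13≤62).
S3: not dominated (best distance).
S4: dominated by S1 (fuel 24≤76, distance 351≤568, tolls 13≤78).
S5: dominated by S1 (fuel 24≤33, distance 351≤520, tolls 13≤79).
S6: not dominated (best tolls).
S7: dominated by S1 (fuel 24≤118, distance 351≤544, tolls 13≤16).
S8: dominated by S9 (fuel 33≤72, distance 95≤172, tolls 23≤51).
S9: not dominated.
S10: not dominated.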